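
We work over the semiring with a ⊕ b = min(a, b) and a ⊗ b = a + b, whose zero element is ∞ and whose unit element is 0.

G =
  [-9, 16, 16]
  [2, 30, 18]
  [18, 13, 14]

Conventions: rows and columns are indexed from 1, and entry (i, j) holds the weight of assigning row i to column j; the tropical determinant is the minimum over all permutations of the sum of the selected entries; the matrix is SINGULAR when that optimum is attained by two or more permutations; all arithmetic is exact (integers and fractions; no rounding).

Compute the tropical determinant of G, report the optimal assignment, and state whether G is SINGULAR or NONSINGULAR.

σ = (1, 2, 3): (-9) + 30 + 14 = 35
σ = (1, 3, 2): (-9) + 18 + 13 = 22
σ = (2, 1, 3): 16 + 2 + 14 = 32
σ = (2, 3, 1): 16 + 18 + 18 = 52
σ = (3, 1, 2): 16 + 2 + 13 = 31
σ = (3, 2, 1): 16 + 30 + 18 = 64
Optimal value attained by: σ = (1, 3, 2).
Answer: det⊕(G) = 22; verdict: NONSINGULAR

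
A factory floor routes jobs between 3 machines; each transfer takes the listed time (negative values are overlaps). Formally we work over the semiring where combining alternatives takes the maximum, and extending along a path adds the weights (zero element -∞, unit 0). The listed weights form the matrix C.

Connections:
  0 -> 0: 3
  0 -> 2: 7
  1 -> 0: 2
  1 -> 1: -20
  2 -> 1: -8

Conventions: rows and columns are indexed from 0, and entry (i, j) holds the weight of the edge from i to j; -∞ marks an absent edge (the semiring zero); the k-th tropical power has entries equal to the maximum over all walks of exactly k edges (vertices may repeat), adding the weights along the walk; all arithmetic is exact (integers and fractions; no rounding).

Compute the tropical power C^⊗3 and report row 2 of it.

C^⊗2:
  [6, -1, 10]
  [5, -40, 9]
  [-6, -28, -∞]
C^⊗3:
  [9, 2, 13]
  [8, 1, 12]
  [-3, -48, 1]
Answer: row 2 of C^⊗3 = [-3, -48, 1]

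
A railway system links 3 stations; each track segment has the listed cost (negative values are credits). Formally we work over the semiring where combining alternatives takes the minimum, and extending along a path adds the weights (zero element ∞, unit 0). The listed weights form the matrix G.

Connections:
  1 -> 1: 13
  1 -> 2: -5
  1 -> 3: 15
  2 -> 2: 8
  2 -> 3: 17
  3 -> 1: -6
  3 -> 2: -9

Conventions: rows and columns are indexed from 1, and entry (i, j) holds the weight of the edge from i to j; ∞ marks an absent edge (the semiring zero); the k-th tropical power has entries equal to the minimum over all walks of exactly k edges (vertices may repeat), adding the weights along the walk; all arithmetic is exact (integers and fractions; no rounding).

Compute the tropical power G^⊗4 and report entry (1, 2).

G^⊗2:
  [9, 3, 12]
  [11, 8, 25]
  [7, -11, 8]
G^⊗3:
  [6, 3, 20]
  [19, 6, 25]
  [2, -3, 6]
G^⊗4:
  [14, 1, 20]
  [19, 14, 23]
  [0, -3, 14]
Key observation: the optimum is the walk 1->2->3->1->2, with weight (-5) + 17 + (-6) + (-5) = 1.
Optimal value attained by: walk 1->2->3->1->2.
Answer: (G^⊗4)[1][2] = 1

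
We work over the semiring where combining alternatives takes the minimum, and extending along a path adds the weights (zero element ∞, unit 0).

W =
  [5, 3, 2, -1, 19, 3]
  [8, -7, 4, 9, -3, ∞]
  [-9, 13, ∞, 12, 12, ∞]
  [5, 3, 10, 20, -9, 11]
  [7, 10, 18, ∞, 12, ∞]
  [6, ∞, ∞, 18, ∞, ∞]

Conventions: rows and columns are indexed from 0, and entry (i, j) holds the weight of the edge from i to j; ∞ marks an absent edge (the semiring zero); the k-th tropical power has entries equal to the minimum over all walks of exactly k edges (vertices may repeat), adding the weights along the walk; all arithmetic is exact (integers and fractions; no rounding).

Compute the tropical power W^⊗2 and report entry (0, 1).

W^⊗2:
  [-7, -4, 7, 4, -10, 8]
  [-5, -14, -3, 2, -10, 11]
  [-4, -6, -7, -10, 3, -6]
  [-2, -4, 7, 4, 0, 8]
  [9, 3, 9, 6, 7, 10]
  [11, 9, 8, 5, 9, 9]
Key observation: the optimum is the walk 0->1->1, with weight 3 + (-7) = -4.
Optimal value attained by: walk 0->1->1.
Answer: (W^⊗2)[0][1] = -4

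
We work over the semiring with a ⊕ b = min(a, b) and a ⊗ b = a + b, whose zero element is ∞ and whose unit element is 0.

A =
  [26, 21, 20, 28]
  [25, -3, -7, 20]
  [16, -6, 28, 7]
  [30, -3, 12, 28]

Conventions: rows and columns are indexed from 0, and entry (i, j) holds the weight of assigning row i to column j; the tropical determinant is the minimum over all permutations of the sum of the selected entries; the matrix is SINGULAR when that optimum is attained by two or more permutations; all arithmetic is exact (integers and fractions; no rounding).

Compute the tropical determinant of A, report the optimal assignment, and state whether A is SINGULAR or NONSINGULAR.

σ = (0, 1, 2, 3): 26 + (-3) + 28 + 28 = 79
σ = (0, 1, 3, 2): 26 + (-3) + 7 + 12 = 42
σ = (0, 2, 1, 3): 26 + (-7) + (-6) + 28 = 41
σ = (0, 2, 3, 1): 26 + (-7) + 7 + (-3) = 23
σ = (0, 3, 1, 2): 26 + 20 + (-6) + 12 = 52
σ = (0, 3, 2, 1): 26 + 20 + 28 + (-3) = 71
σ = (1, 0, 2, 3): 21 + 25 + 28 + 28 = 102
σ = (1, 0, 3, 2): 21 + 25 + 7 + 12 = 65
σ = (1, 2, 0, 3): 21 + (-7) + 16 + 28 = 58
σ = (1, 2, 3, 0): 21 + (-7) + 7 + 30 = 51
σ = (1, 3, 0, 2): 21 + 20 + 16 + 12 = 69
σ = (1, 3, 2, 0): 21 + 20 + 28 + 30 = 99
σ = (2, 0, 1, 3): 20 + 25 + (-6) + 28 = 67
σ = (2, 0, 3, 1): 20 + 25 + 7 + (-3) = 49
σ = (2, 1, 0, 3): 20 + (-3) + 16 + 28 = 61
σ = (2, 1, 3, 0): 20 + (-3) + 7 + 30 = 54
σ = (2, 3, 0, 1): 20 + 20 + 16 + (-3) = 53
σ = (2, 3, 1, 0): 20 + 20 + (-6) + 30 = 64
σ = (3, 0, 1, 2): 28 + 25 + (-6) + 12 = 59
σ = (3, 0, 2, 1): 28 + 25 + 28 + (-3) = 78
σ = (3, 1, 0, 2): 28 + (-3) + 16 + 12 = 53
σ = (3, 1, 2, 0): 28 + (-3) + 28 + 30 = 83
σ = (3, 2, 0, 1): 28 + (-7) + 16 + (-3) = 34
σ = (3, 2, 1, 0): 28 + (-7) + (-6) + 30 = 45
Optimal value attained by: σ = (0, 2, 3, 1).
Answer: det⊕(A) = 23; verdict: NONSINGULAR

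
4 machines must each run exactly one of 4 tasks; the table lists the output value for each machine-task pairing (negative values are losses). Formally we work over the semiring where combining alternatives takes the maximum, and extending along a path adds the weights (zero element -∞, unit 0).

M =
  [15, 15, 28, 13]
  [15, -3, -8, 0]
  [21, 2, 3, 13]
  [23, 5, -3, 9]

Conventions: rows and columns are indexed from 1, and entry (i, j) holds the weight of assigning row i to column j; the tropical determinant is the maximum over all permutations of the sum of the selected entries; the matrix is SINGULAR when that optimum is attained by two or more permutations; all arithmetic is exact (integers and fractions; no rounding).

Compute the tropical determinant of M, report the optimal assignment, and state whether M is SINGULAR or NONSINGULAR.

σ = (1, 2, 3, 4): 15 + (-3) + 3 + 9 = 24
σ = (1, 2, 4, 3): 15 + (-3) + 13 + (-3) = 22
σ = (1, 3, 2, 4): 15 + (-8) + 2 + 9 = 18
σ = (1, 3, 4, 2): 15 + (-8) + 13 + 5 = 25
σ = (1, 4, 2, 3): 15 + 0 + 2 + (-3) = 14
σ = (1, 4, 3, 2): 15 + 0 + 3 + 5 = 23
σ = (2, 1, 3, 4): 15 + 15 + 3 + 9 = 42
σ = (2, 1, 4, 3): 15 + 15 + 13 + (-3) = 40
σ = (2, 3, 1, 4): 15 + (-8) + 21 + 9 = 37
σ = (2, 3, 4, 1): 15 + (-8) + 13 + 23 = 43
σ = (2, 4, 1, 3): 15 + 0 + 21 + (-3) = 33
σ = (2, 4, 3, 1): 15 + 0 + 3 + 23 = 41
σ = (3, 1, 2, 4): 28 + 15 + 2 + 9 = 54
σ = (3, 1, 4, 2): 28 + 15 + 13 + 5 = 61
σ = (3, 2, 1, 4): 28 + (-3) + 21 + 9 = 55
σ = (3, 2, 4, 1): 28 + (-3) + 13 + 23 = 61
σ = (3, 4, 1, 2): 28 + 0 + 21 + 5 = 54
σ = (3, 4, 2, 1): 28 + 0 + 2 + 23 = 53
σ = (4, 1, 2, 3): 13 + 15 + 2 + (-3) = 27
σ = (4, 1, 3, 2): 13 + 15 + 3 + 5 = 36
σ = (4, 2, 1, 3): 13 + (-3) + 21 + (-3) = 28
σ = (4, 2, 3, 1): 13 + (-3) + 3 + 23 = 36
σ = (4, 3, 1, 2): 13 + (-8) + 21 + 5 = 31
σ = (4, 3, 2, 1): 13 + (-8) + 2 + 23 = 30
Optimal value attained by: σ = (3, 1, 4, 2).
Answer: det⊕(M) = 61; verdict: SINGULAR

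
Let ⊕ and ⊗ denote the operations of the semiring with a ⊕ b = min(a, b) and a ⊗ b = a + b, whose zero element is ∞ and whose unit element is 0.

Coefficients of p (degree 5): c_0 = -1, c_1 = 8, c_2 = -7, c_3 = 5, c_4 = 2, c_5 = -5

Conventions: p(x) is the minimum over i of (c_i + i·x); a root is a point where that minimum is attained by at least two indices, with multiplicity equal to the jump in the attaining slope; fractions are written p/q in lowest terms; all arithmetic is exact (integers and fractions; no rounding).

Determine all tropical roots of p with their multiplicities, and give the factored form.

hull edge (i=0, c=-1) to (i=2, c=-7): slope -3, span 2
hull edge (i=2, c=-7) to (i=5, c=-5): slope 2/3, span 3
Factored form: p(x) = -5 ⊗ (x ⊕ (-2/3)) ⊗ (x ⊕ (-2/3)) ⊗ (x ⊕ (-2/3)) ⊗ (x ⊕ 3) ⊗ (x ⊕ 3)
Answer: roots = -2/3 (mult 3), 3 (mult 2)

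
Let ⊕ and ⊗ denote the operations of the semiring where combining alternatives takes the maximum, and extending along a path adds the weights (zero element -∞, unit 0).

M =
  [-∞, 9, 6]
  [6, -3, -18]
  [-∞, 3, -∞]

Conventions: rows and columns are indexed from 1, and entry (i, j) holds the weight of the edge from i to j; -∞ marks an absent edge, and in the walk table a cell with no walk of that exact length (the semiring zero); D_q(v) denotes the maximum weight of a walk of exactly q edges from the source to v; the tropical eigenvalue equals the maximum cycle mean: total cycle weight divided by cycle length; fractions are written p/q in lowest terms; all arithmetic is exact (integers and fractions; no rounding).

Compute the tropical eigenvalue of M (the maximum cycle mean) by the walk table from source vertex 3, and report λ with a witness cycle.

q=0: [-∞, -∞, 0]
q=1: [-∞, 3, -∞]
q=2: [9, 0, -15]
q=3: [6, 18, 15]
Optimal cycle mean attained by: cycle 1->2->1, total 9 + 6, length 2.
Answer: λ = 15/2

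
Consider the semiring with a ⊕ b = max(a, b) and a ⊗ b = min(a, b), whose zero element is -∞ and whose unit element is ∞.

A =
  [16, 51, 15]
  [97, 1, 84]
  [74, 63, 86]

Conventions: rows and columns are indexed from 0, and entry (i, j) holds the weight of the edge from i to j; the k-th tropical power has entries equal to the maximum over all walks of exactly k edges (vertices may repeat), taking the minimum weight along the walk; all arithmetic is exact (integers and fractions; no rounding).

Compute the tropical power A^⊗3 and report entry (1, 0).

A^⊗2:
  [51, 16, 51]
  [74, 63, 84]
  [74, 63, 86]
A^⊗3:
  [51, 51, 51]
  [74, 63, 84]
  [74, 63, 86]
Key observation: the optimum is the walk 1->2->2->0, with weight 84 min 86 min 74 = 74.
Optimal value attained by: walk 1->2->2->0.
Answer: (A^⊗3)[1][0] = 74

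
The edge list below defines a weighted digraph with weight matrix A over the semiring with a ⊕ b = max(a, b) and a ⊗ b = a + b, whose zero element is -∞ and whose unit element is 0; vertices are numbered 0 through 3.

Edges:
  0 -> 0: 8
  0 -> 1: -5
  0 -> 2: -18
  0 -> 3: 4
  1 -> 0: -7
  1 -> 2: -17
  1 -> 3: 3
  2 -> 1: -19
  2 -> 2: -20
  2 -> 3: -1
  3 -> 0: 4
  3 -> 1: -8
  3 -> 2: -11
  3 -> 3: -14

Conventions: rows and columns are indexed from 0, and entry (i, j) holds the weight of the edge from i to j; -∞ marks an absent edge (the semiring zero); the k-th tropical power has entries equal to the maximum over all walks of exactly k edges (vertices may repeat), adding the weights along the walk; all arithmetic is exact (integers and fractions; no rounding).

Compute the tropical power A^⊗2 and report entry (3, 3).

A^⊗2:
  [16, 3, -7, 12]
  [7, -5, -8, -3]
  [3, -9, -12, -15]
  [12, -1, -14, 8]
Key observation: the optimum is the walk 3->0->3, with weight 4 + 4 = 8.
Optimal value attained by: walk 3->0->3.
Answer: (A^⊗2)[3][3] = 8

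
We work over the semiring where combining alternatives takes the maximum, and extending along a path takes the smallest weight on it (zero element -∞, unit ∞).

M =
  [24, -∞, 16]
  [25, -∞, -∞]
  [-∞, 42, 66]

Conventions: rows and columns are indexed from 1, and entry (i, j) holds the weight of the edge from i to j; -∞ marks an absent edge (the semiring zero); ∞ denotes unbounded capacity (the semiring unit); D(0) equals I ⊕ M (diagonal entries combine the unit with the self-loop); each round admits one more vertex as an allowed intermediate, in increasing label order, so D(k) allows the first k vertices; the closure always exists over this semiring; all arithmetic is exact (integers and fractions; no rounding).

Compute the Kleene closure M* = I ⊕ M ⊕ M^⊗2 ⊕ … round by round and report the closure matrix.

D(0):
  [∞, -∞, 16]
  [25, ∞, -∞]
  [-∞, 42, ∞]
D(1):
  [∞, -∞, 16]
  [25, ∞, 16]
  [-∞, 42, ∞]
D(2):
  [∞, -∞, 16]
  [25, ∞, 16]
  [25, 42, ∞]
D(3):
  [∞, 16, 16]
  [25, ∞, 16]
  [25, 42, ∞]
Answer: M* = [[∞, 16, 16], [25, ∞, 16], [25, 42, ∞]]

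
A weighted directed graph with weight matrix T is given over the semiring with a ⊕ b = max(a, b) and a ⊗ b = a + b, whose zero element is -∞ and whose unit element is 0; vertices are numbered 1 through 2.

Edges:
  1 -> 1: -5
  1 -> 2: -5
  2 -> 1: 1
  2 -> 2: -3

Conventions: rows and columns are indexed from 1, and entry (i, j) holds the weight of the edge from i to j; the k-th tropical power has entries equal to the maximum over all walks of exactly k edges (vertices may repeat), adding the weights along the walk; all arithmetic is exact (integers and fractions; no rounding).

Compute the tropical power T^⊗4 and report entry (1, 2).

T^⊗2:
  [-4, -8]
  [-2, -4]
T^⊗3:
  [-7, -9]
  [-3, -7]
T^⊗4:
  [-8, -12]
  [-6, -8]
Key observation: the optimum is the walk 1->2->1->2->2, with weight (-5) + 1 + (-5) + (-3) = -12.
Optimal value attained by: walk 1->2->1->2->2.
Answer: (T^⊗4)[1][2] = -12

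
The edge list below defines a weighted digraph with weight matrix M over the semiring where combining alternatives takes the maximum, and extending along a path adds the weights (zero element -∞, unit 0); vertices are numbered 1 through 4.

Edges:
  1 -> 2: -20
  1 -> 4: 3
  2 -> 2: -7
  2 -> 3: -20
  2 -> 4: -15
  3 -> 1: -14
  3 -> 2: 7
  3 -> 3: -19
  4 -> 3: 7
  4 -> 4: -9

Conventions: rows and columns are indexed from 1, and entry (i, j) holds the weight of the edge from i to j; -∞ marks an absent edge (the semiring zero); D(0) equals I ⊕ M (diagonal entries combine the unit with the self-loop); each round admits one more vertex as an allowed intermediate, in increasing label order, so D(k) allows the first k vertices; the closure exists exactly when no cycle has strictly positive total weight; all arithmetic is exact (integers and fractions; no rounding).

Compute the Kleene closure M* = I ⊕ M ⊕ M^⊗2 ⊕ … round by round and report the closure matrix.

D(0):
  [0, -20, -∞, 3]
  [-∞, 0, -20, -15]
  [-14, 7, 0, -∞]
  [-∞, -∞, 7, 0]
D(1):
  [0, -20, -∞, 3]
  [-∞, 0, -20, -15]
  [-14, 7, 0, -11]
  [-∞, -∞, 7, 0]
D(2):
  [0, -20, -40, 3]
  [-∞, 0, -20, -15]
  [-14, 7, 0, -8]
  [-∞, -∞, 7, 0]
D(3):
  [0, -20, -40, 3]
  [-34, 0, -20, -15]
  [-14, 7, 0, -8]
  [-7, 14, 7, 0]
D(4):
  [0, 17, 10, 3]
  [-22, 0, -8, -15]
  [-14, 7, 0, -8]
  [-7, 14, 7, 0]
Answer: M* = [[0, 17, 10, 3], [-22, 0, -8, -15], [-14, 7, 0, -8], [-7, 14, 7, 0]]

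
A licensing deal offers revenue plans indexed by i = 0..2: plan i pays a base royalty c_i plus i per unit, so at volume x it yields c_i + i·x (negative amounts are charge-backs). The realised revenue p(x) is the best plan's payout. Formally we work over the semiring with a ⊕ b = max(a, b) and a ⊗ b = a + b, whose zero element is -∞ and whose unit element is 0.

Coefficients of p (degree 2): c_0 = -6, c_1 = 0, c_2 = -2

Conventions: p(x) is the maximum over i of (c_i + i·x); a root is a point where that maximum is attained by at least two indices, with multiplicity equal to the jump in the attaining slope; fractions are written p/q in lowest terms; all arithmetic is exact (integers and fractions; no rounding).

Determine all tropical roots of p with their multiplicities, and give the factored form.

hull edge (i=0, c=-6) to (i=1, c=0): slope 6, span 1
hull edge (i=1, c=0) to (i=2, c=-2): slope -2, span 1
Factored form: p(x) = -2 ⊗ (x ⊕ (-6)) ⊗ (x ⊕ 2)
Answer: roots = -6 (mult 1), 2 (mult 1)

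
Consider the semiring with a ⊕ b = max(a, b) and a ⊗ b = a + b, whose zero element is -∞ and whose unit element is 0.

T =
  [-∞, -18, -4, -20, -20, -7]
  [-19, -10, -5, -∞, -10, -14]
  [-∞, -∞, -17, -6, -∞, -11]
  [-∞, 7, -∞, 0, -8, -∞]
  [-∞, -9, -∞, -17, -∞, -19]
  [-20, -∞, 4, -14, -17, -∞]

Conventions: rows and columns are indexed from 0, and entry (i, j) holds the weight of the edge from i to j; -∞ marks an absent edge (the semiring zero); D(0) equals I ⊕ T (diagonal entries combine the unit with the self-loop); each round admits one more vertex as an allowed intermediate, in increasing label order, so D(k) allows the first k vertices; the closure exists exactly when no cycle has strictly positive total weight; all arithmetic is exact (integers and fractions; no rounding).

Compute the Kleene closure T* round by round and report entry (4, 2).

D(0):
  [0, -18, -4, -20, -20, -7]
  [-19, 0, -5, -∞, -10, -14]
  [-∞, -∞, 0, -6, -∞, -11]
  [-∞, 7, -∞, 0, -8, -∞]
  [-∞, -9, -∞, -17, 0, -19]
  [-20, -∞, 4, -14, -17, 0]
D(1):
  [0, -18, -4, -20, -20, -7]
  [-19, 0, -5, -39, -10, -14]
  [-∞, -∞, 0, -6, -∞, -11]
  [-∞, 7, -∞, 0, -8, -∞]
  [-∞, -9, -∞, -17, 0, -19]
  [-20, -38, 4, -14, -17, 0]
D(2):
  [0, -18, -4, -20, -20, -7]
  [-19, 0, -5, -39, -10, -14]
  [-∞, -∞, 0, -6, -∞, -11]
  [-12, 7, 2, 0, -3, -7]
  [-28, -9, -14, -17, 0, -19]
  [-20, -38, 4, -14, -17, 0]
D(3):
  [0, -18, -4, -10, -20, -7]
  [-19, 0, -5, -11, -10, -14]
  [-∞, -∞, 0, -6, -∞, -11]
  [-12, 7, 2, 0, -3, -7]
  [-28, -9, -14, -17, 0, -19]
  [-20, -38, 4, -2, -17, 0]
D(4):
  [0, -3, -4, -10, -13, -7]
  [-19, 0, -5, -11, -10, -14]
  [-18, 1, 0, -6, -9, -11]
  [-12, 7, 2, 0, -3, -7]
  [-28, -9, -14, -17, 0, -19]
  [-14, 5, 4, -2, -5, 0]
D(5):
  [0, -3, -4, -10, -13, -7]
  [-19, 0, -5, -11, -10, -14]
  [-18, 1, 0, -6, -9, -11]
  [-12, 7, 2, 0, -3, -7]
  [-28, -9, -14, -17, 0, -19]
  [-14, 5, 4, -2, -5, 0]
D(6):
  [0, -2, -3, -9, -12, -7]
  [-19, 0, -5, -11, -10, -14]
  [-18, 1, 0, -6, -9, -11]
  [-12, 7, 2, 0, -3, -7]
  [-28, -9, -14, -17, 0, -19]
  [-14, 5, 4, -2, -5, 0]
Answer: T*[4][2] = -14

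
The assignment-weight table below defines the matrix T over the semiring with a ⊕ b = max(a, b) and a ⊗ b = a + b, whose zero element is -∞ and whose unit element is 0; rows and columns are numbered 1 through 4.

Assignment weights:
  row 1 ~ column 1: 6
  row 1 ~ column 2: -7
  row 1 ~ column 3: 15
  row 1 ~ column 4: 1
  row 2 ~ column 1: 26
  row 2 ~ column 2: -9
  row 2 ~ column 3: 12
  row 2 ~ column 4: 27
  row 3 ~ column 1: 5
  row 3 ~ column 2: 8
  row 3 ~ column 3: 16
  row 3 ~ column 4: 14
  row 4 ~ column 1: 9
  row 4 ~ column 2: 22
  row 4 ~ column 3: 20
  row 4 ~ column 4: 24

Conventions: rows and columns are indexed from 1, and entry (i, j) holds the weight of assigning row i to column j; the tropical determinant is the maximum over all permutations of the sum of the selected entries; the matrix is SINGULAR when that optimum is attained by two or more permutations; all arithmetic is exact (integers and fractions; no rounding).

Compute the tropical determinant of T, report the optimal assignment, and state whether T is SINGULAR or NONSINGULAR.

σ = (1, 2, 3, 4): 6 + (-9) + 16 + 24 = 37
σ = (1, 2, 4, 3): 6 + (-9) + 14 + 20 = 31
σ = (1, 3, 2, 4): 6 + 12 + 8 + 24 = 50
σ = (1, 3, 4, 2): 6 + 12 + 14 + 22 = 54
σ = (1, 4, 2, 3): 6 + 27 + 8 + 20 = 61
σ = (1, 4, 3, 2): 6 + 27 + 16 + 22 = 71
σ = (2, 1, 3, 4): (-7) + 26 + 16 + 24 = 59
σ = (2, 1, 4, 3): (-7) + 26 + 14 + 20 = 53
σ = (2, 3, 1, 4): (-7) + 12 + 5 + 24 = 34
σ = (2, 3, 4, 1): (-7) + 12 + 14 + 9 = 28
σ = (2, 4, 1, 3): (-7) + 27 + 5 + 20 = 45
σ = (2, 4, 3, 1): (-7) + 27 + 16 + 9 = 45
σ = (3, 1, 2, 4): 15 + 26 + 8 + 24 = 73
σ = (3, 1, 4, 2): 15 + 26 + 14 + 22 = 77
σ = (3, 2, 1, 4): 15 + (-9) + 5 + 24 = 35
σ = (3, 2, 4, 1): 15 + (-9) + 14 + 9 = 29
σ = (3, 4, 1, 2): 15 + 27 + 5 + 22 = 69
σ = (3, 4, 2, 1): 15 + 27 + 8 + 9 = 59
σ = (4, 1, 2, 3): 1 + 26 + 8 + 20 = 55
σ = (4, 1, 3, 2): 1 + 26 + 16 + 22 = 65
σ = (4, 2, 1, 3): 1 + (-9) + 5 + 20 = 17
σ = (4, 2, 3, 1): 1 + (-9) + 16 + 9 = 17
σ = (4, 3, 1, 2): 1 + 12 + 5 + 22 = 40
σ = (4, 3, 2, 1): 1 + 12 + 8 + 9 = 30
Optimal value attained by: σ = (3, 1, 4, 2).
Answer: det⊕(T) = 77; verdict: NONSINGULAR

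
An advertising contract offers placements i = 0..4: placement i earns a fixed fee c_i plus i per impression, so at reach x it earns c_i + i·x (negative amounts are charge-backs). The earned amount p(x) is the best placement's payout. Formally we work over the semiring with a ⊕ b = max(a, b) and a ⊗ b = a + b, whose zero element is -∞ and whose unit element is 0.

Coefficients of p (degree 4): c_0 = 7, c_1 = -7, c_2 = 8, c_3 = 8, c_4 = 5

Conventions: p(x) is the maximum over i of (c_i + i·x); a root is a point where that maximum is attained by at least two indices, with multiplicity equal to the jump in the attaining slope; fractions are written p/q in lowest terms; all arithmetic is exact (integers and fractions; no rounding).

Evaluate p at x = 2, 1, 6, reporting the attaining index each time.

p(2) = max(7+0·2=7, -7+1·2=-5, 8+2·2=12, 8+3·2=14, 5+4·2=13) = 14 (attained by i=3)
p(1) = max(7+0·1=7, -7+1·1=-6, 8+2·1=10, 8+3·1=11, 5+4·1=9) = 11 (attained by i=3)
p(6) = max(7+0·6=7, -7+1·6=-1, 8+2·6=20, 8+3·6=26, 5+4·6=29) = 29 (attained by i=4)
Answer: p(2) = 14; p(1) = 11; p(6) = 29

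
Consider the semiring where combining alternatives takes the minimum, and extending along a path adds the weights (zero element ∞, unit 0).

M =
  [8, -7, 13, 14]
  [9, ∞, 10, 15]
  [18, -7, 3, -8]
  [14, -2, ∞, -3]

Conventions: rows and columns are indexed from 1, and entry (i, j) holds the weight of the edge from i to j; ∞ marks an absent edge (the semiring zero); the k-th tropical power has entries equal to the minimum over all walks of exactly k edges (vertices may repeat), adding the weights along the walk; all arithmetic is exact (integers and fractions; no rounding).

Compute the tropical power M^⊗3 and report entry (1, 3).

M^⊗2:
  [2, 1, 3, 5]
  [17, 2, 13, 2]
  [2, -10, 3, -11]
  [7, -5, 8, -6]
M^⊗3:
  [10, -5, 6, -5]
  [11, 0, 12, -1]
  [-1, -13, 0, -14]
  [4, -8, 5, -9]
Key observation: the optimum is the walk 1->2->3->3, with weight (-7) + 10 + 3 = 6.
Optimal value attained by: walk 1->2->3->3.
Answer: (M^⊗3)[1][3] = 6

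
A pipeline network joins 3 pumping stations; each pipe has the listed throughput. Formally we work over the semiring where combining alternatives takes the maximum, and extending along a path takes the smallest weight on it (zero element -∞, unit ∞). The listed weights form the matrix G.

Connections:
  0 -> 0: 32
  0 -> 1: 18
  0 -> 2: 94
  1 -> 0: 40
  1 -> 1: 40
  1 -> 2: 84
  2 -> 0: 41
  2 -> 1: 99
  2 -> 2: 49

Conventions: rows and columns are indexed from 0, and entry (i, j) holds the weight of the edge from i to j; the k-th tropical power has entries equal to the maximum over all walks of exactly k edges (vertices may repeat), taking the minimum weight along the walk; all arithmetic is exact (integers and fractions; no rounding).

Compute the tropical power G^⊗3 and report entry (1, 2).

G^⊗2:
  [41, 94, 49]
  [41, 84, 49]
  [41, 49, 84]
G^⊗3:
  [41, 49, 84]
  [41, 49, 84]
  [41, 84, 49]
Key observation: the optimum is the walk 1->2->1->2, with weight 84 min 99 min 84 = 84.
Optimal value attained by: walk 1->2->1->2.
Answer: (G^⊗3)[1][2] = 84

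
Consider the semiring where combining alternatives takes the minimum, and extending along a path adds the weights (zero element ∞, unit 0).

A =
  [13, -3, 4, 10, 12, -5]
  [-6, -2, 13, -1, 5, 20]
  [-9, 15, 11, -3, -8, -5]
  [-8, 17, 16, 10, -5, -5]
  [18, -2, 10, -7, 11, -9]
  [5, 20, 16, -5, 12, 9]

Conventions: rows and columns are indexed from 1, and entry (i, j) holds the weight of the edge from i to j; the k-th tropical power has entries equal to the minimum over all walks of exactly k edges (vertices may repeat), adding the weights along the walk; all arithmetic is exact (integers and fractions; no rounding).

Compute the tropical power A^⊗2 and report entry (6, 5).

A^⊗2:
  [-9, -5, 10, -10, -4, -1]
  [-9, -9, -2, -3, -6, -11]
  [-11, -12, -5, -15, -8, -17]
  [0, -11, -4, -12, 4, -14]
  [-15, -4, 7, -14, -12, -12]
  [-13, 2, 9, 4, -10, -10]
Key observation: the optimum is the walk 6->4->5, with weight (-5) + (-5) = -10.
Optimal value attained by: walk 6->4->5.
Answer: (A^⊗2)[6][5] = -10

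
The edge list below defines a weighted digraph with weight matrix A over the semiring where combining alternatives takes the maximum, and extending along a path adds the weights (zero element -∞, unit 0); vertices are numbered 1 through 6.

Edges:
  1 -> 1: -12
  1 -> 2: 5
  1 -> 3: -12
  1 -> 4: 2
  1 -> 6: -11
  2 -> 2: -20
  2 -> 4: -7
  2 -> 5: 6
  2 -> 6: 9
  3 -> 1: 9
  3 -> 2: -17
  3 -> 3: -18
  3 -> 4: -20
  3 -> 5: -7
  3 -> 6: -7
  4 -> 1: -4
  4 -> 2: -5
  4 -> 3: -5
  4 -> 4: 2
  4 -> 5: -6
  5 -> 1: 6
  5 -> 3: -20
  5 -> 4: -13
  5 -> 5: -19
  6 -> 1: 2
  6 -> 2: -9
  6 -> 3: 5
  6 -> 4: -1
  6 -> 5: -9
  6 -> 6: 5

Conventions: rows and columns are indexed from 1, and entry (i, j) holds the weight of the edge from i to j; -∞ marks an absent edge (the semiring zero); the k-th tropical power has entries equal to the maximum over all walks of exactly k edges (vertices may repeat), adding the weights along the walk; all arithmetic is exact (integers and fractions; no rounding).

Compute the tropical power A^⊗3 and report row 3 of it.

A^⊗2:
  [-2, -3, -3, 4, 11, 14]
  [12, 0, 14, 8, 0, 14]
  [-1, 14, -2, 11, -11, -2]
  [4, 1, -3, 4, 1, 4]
  [-6, 11, -6, 8, -19, -5]
  [14, 7, 10, 4, -2, 10]
A^⊗3:
  [17, 5, 19, 13, 5, 19]
  [23, 17, 19, 14, 7, 19]
  [7, 6, 6, 13, 20, 23]
  [7, 9, 9, 6, 7, 10]
  [4, 3, 3, 10, 17, 20]
  [19, 19, 15, 16, 13, 16]
Answer: row 3 of A^⊗3 = [7, 6, 6, 13, 20, 23]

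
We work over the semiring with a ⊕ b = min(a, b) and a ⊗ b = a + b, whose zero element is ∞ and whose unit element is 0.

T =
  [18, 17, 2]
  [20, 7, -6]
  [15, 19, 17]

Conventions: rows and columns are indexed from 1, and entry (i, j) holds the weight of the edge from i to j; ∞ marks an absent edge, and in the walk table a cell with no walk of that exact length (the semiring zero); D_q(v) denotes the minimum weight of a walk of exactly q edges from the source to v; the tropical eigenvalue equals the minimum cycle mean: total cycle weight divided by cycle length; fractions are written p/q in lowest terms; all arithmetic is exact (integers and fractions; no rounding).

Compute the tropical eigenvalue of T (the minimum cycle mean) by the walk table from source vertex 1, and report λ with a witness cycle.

q=0: [0, ∞, ∞]
q=1: [18, 17, 2]
q=2: [17, 21, 11]
q=3: [26, 28, 15]
Optimal cycle mean attained by: cycle 2->3->2, total (-6) + 19, length 2.
Answer: λ = 13/2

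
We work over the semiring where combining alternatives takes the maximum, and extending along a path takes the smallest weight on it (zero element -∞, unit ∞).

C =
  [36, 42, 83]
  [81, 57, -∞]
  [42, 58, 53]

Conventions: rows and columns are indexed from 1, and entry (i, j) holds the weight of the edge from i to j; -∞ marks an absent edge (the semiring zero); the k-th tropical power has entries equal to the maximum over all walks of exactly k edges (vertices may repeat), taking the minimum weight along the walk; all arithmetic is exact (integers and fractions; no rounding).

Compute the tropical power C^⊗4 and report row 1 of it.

C^⊗2:
  [42, 58, 53]
  [57, 57, 81]
  [58, 57, 53]
C^⊗3:
  [58, 57, 53]
  [57, 58, 57]
  [57, 57, 58]
C^⊗4:
  [57, 57, 58]
  [58, 57, 57]
  [57, 58, 57]
Answer: row 1 of C^⊗4 = [57, 57, 58]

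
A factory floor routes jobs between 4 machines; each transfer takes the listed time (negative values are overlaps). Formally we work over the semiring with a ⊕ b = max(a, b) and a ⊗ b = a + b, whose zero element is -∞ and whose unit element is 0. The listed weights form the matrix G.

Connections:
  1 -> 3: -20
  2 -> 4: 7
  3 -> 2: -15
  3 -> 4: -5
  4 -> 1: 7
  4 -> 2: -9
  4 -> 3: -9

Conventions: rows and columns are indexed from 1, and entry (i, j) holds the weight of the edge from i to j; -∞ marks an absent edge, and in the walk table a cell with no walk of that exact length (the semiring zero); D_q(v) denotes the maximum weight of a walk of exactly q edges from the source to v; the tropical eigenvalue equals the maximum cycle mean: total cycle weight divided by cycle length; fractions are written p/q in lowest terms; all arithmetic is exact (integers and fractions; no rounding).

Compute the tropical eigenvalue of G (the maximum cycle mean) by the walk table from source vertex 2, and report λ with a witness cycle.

q=0: [-∞, 0, -∞, -∞]
q=1: [-∞, -∞, -∞, 7]
q=2: [14, -2, -2, -∞]
q=3: [-∞, -17, -6, 5]
q=4: [12, -4, -4, -10]
Optimal cycle mean attained by: cycle 2->4->2, total 7 + (-9), length 2.
Answer: λ = -1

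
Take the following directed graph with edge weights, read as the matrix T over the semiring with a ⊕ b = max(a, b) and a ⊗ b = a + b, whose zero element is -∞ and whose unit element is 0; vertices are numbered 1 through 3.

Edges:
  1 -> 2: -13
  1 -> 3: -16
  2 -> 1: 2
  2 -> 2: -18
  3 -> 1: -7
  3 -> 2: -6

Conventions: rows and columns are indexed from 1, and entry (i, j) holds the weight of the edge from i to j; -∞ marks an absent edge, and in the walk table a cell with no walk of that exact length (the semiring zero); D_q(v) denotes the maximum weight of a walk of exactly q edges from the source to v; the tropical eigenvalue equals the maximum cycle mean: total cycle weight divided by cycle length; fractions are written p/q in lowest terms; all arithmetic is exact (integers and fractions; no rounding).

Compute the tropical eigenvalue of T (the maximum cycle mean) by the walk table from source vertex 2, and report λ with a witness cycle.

q=0: [-∞, 0, -∞]
q=1: [2, -18, -∞]
q=2: [-16, -11, -14]
q=3: [-9, -20, -32]
Optimal cycle mean attained by: cycle 1->2->1, total (-13) + 2, length 2.
Answer: λ = -11/2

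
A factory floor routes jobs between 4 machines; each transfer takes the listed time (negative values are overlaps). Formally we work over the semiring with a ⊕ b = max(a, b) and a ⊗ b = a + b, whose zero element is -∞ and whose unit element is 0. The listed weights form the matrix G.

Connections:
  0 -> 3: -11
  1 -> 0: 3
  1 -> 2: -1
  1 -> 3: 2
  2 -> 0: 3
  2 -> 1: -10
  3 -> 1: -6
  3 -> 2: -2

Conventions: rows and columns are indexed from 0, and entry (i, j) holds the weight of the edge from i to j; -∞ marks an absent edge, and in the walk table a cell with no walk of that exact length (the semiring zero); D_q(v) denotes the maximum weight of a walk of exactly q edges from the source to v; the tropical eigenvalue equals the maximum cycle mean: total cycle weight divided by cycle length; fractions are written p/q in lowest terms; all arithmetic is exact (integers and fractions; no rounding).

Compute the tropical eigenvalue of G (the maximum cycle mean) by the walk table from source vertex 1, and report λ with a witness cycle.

q=0: [-∞, 0, -∞, -∞]
q=1: [3, -∞, -1, 2]
q=2: [2, -4, 0, -8]
q=3: [3, -10, -5, -2]
q=4: [-2, -8, -4, -8]
Optimal cycle mean attained by: cycle 1->3->1, total 2 + (-6), length 2.
Answer: λ = -2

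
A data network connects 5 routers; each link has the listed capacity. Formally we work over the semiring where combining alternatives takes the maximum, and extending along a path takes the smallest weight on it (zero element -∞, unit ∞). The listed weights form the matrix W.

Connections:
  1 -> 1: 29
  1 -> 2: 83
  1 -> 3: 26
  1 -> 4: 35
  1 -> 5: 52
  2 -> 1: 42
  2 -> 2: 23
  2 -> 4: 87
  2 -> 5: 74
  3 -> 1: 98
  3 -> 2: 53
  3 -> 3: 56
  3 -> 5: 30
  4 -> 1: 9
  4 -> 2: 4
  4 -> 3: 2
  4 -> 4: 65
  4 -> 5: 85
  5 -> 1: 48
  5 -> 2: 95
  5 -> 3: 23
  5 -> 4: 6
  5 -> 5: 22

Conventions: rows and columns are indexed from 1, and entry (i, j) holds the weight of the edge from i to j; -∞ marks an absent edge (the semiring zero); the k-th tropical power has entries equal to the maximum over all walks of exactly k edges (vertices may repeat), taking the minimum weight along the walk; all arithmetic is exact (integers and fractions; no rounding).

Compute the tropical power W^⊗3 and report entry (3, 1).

W^⊗2:
  [48, 52, 26, 83, 74]
  [48, 74, 26, 65, 85]
  [56, 83, 56, 53, 53]
  [48, 85, 23, 65, 65]
  [42, 48, 26, 87, 74]
W^⊗3:
  [48, 74, 26, 65, 83]
  [48, 85, 26, 74, 74]
  [56, 56, 56, 83, 74]
  [48, 65, 26, 85, 74]
  [48, 74, 26, 65, 85]
Key observation: the optimum is the walk 3->3->3->1, with weight 56 min 56 min 98 = 56.
Optimal value attained by: walk 3->3->3->1.
Answer: (W^⊗3)[3][1] = 56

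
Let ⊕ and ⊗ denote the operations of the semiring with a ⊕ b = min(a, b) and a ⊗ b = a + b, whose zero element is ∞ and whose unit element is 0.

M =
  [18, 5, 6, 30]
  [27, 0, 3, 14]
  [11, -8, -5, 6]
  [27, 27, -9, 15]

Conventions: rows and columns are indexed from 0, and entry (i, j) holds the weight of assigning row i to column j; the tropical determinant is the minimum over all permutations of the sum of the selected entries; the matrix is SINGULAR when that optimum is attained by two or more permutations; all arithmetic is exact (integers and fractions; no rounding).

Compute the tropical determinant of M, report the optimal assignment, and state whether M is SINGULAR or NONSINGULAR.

σ = (0, 1, 2, 3): 18 + 0 + (-5) + 15 = 28
σ = (0, 1, 3, 2): 18 + 0 + 6 + (-9) = 15
σ = (0, 2, 1, 3): 18 + 3 + (-8) + 15 = 28
σ = (0, 2, 3, 1): 18 + 3 + 6 + 27 = 54
σ = (0, 3, 1, 2): 18 + 14 + (-8) + (-9) = 15
σ = (0, 3, 2, 1): 18 + 14 + (-5) + 27 = 54
σ = (1, 0, 2, 3): 5 + 27 + (-5) + 15 = 42
σ = (1, 0, 3, 2): 5 + 27 + 6 + (-9) = 29
σ = (1, 2, 0, 3): 5 + 3 + 11 + 15 = 34
σ = (1, 2, 3, 0): 5 + 3 + 6 + 27 = 41
σ = (1, 3, 0, 2): 5 + 14 + 11 + (-9) = 21
σ = (1, 3, 2, 0): 5 + 14 + (-5) + 27 = 41
σ = (2, 0, 1, 3): 6 + 27 + (-8) + 15 = 40
σ = (2, 0, 3, 1): 6 + 27 + 6 + 27 = 66
σ = (2, 1, 0, 3): 6 + 0 + 11 + 15 = 32
σ = (2, 1, 3, 0): 6 + 0 + 6 + 27 = 39
σ = (2, 3, 0, 1): 6 + 14 + 11 + 27 = 58
σ = (2, 3, 1, 0): 6 + 14 + (-8) + 27 = 39
σ = (3, 0, 1, 2): 30 + 27 + (-8) + (-9) = 40
σ = (3, 0, 2, 1): 30 + 27 + (-5) + 27 = 79
σ = (3, 1, 0, 2): 30 + 0 + 11 + (-9) = 32
σ = (3, 1, 2, 0): 30 + 0 + (-5) + 27 = 52
σ = (3, 2, 0, 1): 30 + 3 + 11 + 27 = 71
σ = (3, 2, 1, 0): 30 + 3 + (-8) + 27 = 52
Optimal value attained by: σ = (0, 1, 3, 2).
Answer: det⊕(M) = 15; verdict: SINGULAR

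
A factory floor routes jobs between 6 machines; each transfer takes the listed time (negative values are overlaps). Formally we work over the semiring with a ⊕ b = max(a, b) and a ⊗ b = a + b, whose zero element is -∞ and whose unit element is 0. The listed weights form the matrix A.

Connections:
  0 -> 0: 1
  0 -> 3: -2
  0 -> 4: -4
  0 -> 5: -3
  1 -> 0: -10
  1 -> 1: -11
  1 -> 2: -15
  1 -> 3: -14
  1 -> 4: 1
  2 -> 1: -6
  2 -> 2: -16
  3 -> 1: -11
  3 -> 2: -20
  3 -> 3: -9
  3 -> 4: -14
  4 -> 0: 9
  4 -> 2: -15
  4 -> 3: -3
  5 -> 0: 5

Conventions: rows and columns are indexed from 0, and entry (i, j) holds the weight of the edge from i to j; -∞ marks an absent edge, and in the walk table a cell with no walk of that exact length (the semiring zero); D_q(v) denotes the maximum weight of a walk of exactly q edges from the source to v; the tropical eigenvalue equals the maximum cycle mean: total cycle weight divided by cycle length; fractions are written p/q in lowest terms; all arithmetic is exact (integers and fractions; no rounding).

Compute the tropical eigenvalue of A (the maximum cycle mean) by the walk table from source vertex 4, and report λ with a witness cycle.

q=0: [-∞, -∞, -∞, -∞, 0, -∞]
q=1: [9, -∞, -15, -3, -∞, -∞]
q=2: [10, -14, -23, 7, 5, 6]
q=3: [14, -4, -10, 8, 6, 7]
q=4: [15, -3, -9, 12, 10, 11]
q=5: [19, 1, -5, 13, 11, 12]
q=6: [20, 2, -4, 17, 15, 16]
Optimal cycle mean attained by: cycle 0->4->0, total (-4) + 9, length 2.
Answer: λ = 5/2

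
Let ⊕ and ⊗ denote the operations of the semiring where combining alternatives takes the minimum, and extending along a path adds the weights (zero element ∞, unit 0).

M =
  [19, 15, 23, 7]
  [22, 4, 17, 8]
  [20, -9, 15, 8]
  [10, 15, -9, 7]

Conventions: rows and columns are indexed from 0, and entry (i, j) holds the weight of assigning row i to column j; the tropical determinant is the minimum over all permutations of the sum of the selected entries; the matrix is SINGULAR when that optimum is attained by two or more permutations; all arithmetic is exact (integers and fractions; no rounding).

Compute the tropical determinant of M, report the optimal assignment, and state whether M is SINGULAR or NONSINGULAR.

σ = (0, 1, 2, 3): 19 + 4 + 15 + 7 = 45
σ = (0, 1, 3, 2): 19 + 4 + 8 + (-9) = 22
σ = (0, 2, 1, 3): 19 + 17 + (-9) + 7 = 34
σ = (0, 2, 3, 1): 19 + 17 + 8 + 15 = 59
σ = (0, 3, 1, 2): 19 + 8 + (-9) + (-9) = 9
σ = (0, 3, 2, 1): 19 + 8 + 15 + 15 = 57
σ = (1, 0, 2, 3): 15 + 22 + 15 + 7 = 59
σ = (1, 0, 3, 2): 15 + 22 + 8 + (-9) = 36
σ = (1, 2, 0, 3): 15 + 17 + 20 + 7 = 59
σ = (1, 2, 3, 0): 15 + 17 + 8 + 10 = 50
σ = (1, 3, 0, 2): 15 + 8 + 20 + (-9) = 34
σ = (1, 3, 2, 0): 15 + 8 + 15 + 10 = 48
σ = (2, 0, 1, 3): 23 + 22 + (-9) + 7 = 43
σ = (2, 0, 3, 1): 23 + 22 + 8 + 15 = 68
σ = (2, 1, 0, 3): 23 + 4 + 20 + 7 = 54
σ = (2, 1, 3, 0): 23 + 4 + 8 + 10 = 45
σ = (2, 3, 0, 1): 23 + 8 + 20 + 15 = 66
σ = (2, 3, 1, 0): 23 + 8 + (-9) + 10 = 32
σ = (3, 0, 1, 2): 7 + 22 + (-9) + (-9) = 11
σ = (3, 0, 2, 1): 7 + 22 + 15 + 15 = 59
σ = (3, 1, 0, 2): 7 + 4 + 20 + (-9) = 22
σ = (3, 1, 2, 0): 7 + 4 + 15 + 10 = 36
σ = (3, 2, 0, 1): 7 + 17 + 20 + 15 = 59
σ = (3, 2, 1, 0): 7 + 17 + (-9) + 10 = 25
Optimal value attained by: σ = (0, 3, 1, 2).
Answer: det⊕(M) = 9; verdict: NONSINGULAR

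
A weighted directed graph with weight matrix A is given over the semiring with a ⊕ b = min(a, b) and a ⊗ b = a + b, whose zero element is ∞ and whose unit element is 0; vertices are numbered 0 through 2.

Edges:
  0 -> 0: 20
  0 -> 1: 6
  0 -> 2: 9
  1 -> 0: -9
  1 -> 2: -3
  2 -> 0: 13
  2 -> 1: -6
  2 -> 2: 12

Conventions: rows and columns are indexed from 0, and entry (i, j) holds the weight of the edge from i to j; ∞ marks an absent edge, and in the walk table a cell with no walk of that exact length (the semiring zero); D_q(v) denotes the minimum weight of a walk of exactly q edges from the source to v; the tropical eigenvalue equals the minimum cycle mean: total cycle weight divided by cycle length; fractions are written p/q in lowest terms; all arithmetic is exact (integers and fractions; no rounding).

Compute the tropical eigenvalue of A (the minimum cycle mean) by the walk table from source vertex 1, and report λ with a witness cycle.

q=0: [∞, 0, ∞]
q=1: [-9, ∞, -3]
q=2: [10, -9, 0]
q=3: [-18, -6, -12]
Optimal cycle mean attained by: cycle 1->2->1, total (-3) + (-6), length 2.
Answer: λ = -9/2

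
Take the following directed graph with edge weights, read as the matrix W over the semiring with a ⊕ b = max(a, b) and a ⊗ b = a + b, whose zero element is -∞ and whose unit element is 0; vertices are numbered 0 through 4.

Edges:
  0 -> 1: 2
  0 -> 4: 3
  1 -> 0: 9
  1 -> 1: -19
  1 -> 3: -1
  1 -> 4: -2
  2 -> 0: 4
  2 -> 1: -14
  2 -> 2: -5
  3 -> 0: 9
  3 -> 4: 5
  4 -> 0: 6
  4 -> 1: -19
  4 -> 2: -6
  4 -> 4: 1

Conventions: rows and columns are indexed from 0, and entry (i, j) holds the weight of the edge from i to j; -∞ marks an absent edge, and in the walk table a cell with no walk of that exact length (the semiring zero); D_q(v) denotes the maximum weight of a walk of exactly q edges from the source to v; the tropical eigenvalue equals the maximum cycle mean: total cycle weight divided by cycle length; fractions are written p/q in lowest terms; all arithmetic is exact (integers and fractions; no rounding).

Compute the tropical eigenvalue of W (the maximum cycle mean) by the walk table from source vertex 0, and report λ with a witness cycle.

q=0: [0, -∞, -∞, -∞, -∞]
q=1: [-∞, 2, -∞, -∞, 3]
q=2: [11, -16, -3, 1, 4]
q=3: [10, 13, -2, -17, 14]
q=4: [22, 12, 8, 12, 15]
q=5: [21, 24, 9, 11, 25]
Optimal cycle mean attained by: cycle 0->1->0, total 2 + 9, length 2.
Answer: λ = 11/2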